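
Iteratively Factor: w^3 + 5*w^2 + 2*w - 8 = (w + 4)*(w^2 + w - 2) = (w - 1)*(w + 4)*(w + 2)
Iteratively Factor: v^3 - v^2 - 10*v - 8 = (v + 2)*(v^2 - 3*v - 4) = (v - 4)*(v + 2)*(v + 1)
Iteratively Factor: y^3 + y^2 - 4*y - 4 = (y - 2)*(y^2 + 3*y + 2) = (y - 2)*(y + 2)*(y + 1)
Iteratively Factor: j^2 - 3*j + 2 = (j - 2)*(j - 1)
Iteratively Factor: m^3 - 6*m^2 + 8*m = (m)*(m^2 - 6*m + 8) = m*(m - 2)*(m - 4)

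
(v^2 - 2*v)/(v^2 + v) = (v - 2)/(v + 1)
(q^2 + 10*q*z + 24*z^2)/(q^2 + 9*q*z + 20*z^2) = (q + 6*z)/(q + 5*z)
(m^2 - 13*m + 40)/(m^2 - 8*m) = (m - 5)/m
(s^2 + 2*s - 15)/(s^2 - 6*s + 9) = (s + 5)/(s - 3)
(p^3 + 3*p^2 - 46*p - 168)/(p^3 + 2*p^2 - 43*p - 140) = (p + 6)/(p + 5)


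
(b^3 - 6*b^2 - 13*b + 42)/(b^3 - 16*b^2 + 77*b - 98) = (b + 3)/(b - 7)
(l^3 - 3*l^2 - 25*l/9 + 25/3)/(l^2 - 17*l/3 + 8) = (9*l^2 - 25)/(3*(3*l - 8))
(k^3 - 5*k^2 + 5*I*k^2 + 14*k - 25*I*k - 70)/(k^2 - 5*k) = k + 5*I + 14/k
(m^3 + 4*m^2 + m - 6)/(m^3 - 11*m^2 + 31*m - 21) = (m^2 + 5*m + 6)/(m^2 - 10*m + 21)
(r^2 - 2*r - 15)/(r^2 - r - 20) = (r + 3)/(r + 4)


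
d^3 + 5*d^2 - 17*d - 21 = (d - 3)*(d + 1)*(d + 7)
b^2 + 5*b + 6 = (b + 2)*(b + 3)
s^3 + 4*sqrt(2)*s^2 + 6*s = s*(s + sqrt(2))*(s + 3*sqrt(2))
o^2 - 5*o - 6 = (o - 6)*(o + 1)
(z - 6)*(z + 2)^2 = z^3 - 2*z^2 - 20*z - 24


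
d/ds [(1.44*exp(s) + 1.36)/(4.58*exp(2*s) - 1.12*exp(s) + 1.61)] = (-6.5952*exp(2*s) - 12.4576*exp(s) + 3.8416)*exp(s)/(20.9764*exp(4*s) - 10.2592*exp(3*s) + 16.002*exp(2*s) - 3.6064*exp(s) + 2.5921)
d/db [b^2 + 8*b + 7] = 2*b + 8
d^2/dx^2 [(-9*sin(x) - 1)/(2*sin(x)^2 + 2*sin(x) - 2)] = (9*sin(x)^5 - 5*sin(x)^4 + 39*sin(x)^3 + 8*sin(x)^2 - 50*sin(x) - 22)/(2*(sin(x) - cos(x)^2)^3)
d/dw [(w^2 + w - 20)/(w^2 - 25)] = -1/(w^2 - 10*w + 25)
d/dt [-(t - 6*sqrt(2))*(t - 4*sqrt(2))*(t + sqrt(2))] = -3*t^2 + 18*sqrt(2)*t - 28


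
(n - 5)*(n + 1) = n^2 - 4*n - 5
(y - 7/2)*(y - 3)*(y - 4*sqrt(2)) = y^3 - 13*y^2/2 - 4*sqrt(2)*y^2 + 21*y/2 + 26*sqrt(2)*y - 42*sqrt(2)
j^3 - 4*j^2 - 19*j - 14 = (j - 7)*(j + 1)*(j + 2)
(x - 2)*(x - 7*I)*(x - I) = x^3 - 2*x^2 - 8*I*x^2 - 7*x + 16*I*x + 14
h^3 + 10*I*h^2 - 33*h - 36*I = (h + 3*I)^2*(h + 4*I)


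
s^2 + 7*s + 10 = (s + 2)*(s + 5)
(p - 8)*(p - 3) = p^2 - 11*p + 24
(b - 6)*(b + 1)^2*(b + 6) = b^4 + 2*b^3 - 35*b^2 - 72*b - 36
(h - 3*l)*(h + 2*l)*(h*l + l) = h^3*l - h^2*l^2 + h^2*l - 6*h*l^3 - h*l^2 - 6*l^3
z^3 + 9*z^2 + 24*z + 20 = (z + 2)^2*(z + 5)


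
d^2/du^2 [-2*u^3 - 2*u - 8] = -12*u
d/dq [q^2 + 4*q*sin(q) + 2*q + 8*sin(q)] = 4*q*cos(q) + 2*q + 4*sin(q) + 8*cos(q) + 2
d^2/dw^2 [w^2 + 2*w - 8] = 2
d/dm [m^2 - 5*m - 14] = 2*m - 5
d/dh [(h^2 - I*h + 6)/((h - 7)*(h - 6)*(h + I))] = ((h - 7)*(h - 6)*(h + I)*(2*h - I) + (h - 7)*(h - 6)*(-h^2 + I*h - 6) + (h - 7)*(h + I)*(-h^2 + I*h - 6) + (h - 6)*(h + I)*(-h^2 + I*h - 6))/((h - 7)^2*(h - 6)^2*(h + I)^2)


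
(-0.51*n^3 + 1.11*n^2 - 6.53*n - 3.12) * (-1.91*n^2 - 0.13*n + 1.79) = 0.9741*n^5 - 2.0538*n^4 + 11.4151*n^3 + 8.795*n^2 - 11.2831*n - 5.5848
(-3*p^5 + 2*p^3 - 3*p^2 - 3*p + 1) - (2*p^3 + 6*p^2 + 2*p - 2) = -3*p^5 - 9*p^2 - 5*p + 3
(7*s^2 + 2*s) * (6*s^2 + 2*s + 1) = 42*s^4 + 26*s^3 + 11*s^2 + 2*s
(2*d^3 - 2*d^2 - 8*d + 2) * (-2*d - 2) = -4*d^4 + 20*d^2 + 12*d - 4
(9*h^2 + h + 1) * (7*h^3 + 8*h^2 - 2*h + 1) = 63*h^5 + 79*h^4 - 3*h^3 + 15*h^2 - h + 1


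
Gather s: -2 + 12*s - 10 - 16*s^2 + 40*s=-16*s^2 + 52*s - 12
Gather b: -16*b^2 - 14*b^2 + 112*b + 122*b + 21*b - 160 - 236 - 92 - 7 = -30*b^2 + 255*b - 495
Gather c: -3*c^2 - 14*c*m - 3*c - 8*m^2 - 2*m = -3*c^2 + c*(-14*m - 3) - 8*m^2 - 2*m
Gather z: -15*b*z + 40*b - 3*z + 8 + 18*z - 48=40*b + z*(15 - 15*b) - 40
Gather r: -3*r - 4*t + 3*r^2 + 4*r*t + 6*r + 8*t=3*r^2 + r*(4*t + 3) + 4*t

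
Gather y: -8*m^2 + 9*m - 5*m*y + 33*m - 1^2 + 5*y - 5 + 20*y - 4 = -8*m^2 + 42*m + y*(25 - 5*m) - 10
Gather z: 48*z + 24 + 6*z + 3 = 54*z + 27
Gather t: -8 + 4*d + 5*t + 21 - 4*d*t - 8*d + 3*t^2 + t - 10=-4*d + 3*t^2 + t*(6 - 4*d) + 3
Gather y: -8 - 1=-9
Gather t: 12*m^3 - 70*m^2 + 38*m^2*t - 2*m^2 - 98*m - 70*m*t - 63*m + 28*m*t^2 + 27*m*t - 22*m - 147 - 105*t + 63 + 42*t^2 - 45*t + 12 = 12*m^3 - 72*m^2 - 183*m + t^2*(28*m + 42) + t*(38*m^2 - 43*m - 150) - 72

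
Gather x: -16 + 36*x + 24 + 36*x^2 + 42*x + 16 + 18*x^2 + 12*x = 54*x^2 + 90*x + 24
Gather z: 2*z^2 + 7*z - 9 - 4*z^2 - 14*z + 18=-2*z^2 - 7*z + 9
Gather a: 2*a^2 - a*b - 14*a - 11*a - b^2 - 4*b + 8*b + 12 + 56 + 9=2*a^2 + a*(-b - 25) - b^2 + 4*b + 77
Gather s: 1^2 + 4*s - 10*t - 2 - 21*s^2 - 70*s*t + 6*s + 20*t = -21*s^2 + s*(10 - 70*t) + 10*t - 1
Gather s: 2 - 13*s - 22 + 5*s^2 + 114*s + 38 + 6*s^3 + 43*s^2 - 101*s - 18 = 6*s^3 + 48*s^2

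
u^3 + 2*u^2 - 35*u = u*(u - 5)*(u + 7)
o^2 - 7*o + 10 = (o - 5)*(o - 2)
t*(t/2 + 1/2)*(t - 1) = t^3/2 - t/2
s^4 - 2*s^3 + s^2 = s^2*(s - 1)^2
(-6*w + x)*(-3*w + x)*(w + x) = 18*w^3 + 9*w^2*x - 8*w*x^2 + x^3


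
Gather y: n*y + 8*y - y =y*(n + 7)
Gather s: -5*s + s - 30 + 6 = -4*s - 24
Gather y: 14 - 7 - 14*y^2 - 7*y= -14*y^2 - 7*y + 7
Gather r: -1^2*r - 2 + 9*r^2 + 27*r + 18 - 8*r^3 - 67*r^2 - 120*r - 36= -8*r^3 - 58*r^2 - 94*r - 20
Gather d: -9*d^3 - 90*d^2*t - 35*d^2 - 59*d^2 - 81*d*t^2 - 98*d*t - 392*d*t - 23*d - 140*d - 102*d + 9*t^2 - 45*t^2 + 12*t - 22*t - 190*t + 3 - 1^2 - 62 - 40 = -9*d^3 + d^2*(-90*t - 94) + d*(-81*t^2 - 490*t - 265) - 36*t^2 - 200*t - 100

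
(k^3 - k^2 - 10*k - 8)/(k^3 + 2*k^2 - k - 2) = (k - 4)/(k - 1)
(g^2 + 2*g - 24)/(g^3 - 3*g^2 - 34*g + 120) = 1/(g - 5)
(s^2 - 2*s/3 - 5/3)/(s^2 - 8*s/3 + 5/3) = (s + 1)/(s - 1)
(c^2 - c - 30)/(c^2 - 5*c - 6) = (c + 5)/(c + 1)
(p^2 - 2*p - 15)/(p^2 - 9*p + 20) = (p + 3)/(p - 4)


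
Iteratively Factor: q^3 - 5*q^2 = (q)*(q^2 - 5*q) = q^2*(q - 5)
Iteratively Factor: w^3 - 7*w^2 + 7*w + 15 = (w - 5)*(w^2 - 2*w - 3) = (w - 5)*(w + 1)*(w - 3)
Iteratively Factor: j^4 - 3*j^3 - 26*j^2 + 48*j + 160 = (j + 4)*(j^3 - 7*j^2 + 2*j + 40) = (j + 2)*(j + 4)*(j^2 - 9*j + 20) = (j - 4)*(j + 2)*(j + 4)*(j - 5)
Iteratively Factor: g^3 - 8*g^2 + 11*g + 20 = (g + 1)*(g^2 - 9*g + 20) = (g - 4)*(g + 1)*(g - 5)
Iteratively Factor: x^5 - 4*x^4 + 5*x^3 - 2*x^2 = (x - 1)*(x^4 - 3*x^3 + 2*x^2) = x*(x - 1)*(x^3 - 3*x^2 + 2*x) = x*(x - 2)*(x - 1)*(x^2 - x) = x^2*(x - 2)*(x - 1)*(x - 1)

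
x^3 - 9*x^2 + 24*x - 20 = (x - 5)*(x - 2)^2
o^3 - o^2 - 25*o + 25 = (o - 5)*(o - 1)*(o + 5)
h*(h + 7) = h^2 + 7*h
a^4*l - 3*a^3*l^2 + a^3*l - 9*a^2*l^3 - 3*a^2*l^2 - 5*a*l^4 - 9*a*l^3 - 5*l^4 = (a - 5*l)*(a + l)^2*(a*l + l)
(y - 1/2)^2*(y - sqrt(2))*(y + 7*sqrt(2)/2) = y^4 - y^3 + 5*sqrt(2)*y^3/2 - 27*y^2/4 - 5*sqrt(2)*y^2/2 + 5*sqrt(2)*y/8 + 7*y - 7/4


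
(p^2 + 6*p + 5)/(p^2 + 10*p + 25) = (p + 1)/(p + 5)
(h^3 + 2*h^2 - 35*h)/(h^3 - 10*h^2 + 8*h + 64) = h*(h^2 + 2*h - 35)/(h^3 - 10*h^2 + 8*h + 64)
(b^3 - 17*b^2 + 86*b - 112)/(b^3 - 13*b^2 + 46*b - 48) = (b - 7)/(b - 3)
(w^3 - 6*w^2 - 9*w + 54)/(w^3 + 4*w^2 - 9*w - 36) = (w - 6)/(w + 4)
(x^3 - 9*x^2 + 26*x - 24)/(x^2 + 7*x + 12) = (x^3 - 9*x^2 + 26*x - 24)/(x^2 + 7*x + 12)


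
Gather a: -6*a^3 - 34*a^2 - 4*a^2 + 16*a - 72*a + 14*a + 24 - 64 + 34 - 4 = -6*a^3 - 38*a^2 - 42*a - 10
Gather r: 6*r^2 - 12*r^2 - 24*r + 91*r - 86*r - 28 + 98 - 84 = -6*r^2 - 19*r - 14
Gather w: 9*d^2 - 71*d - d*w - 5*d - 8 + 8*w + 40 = 9*d^2 - 76*d + w*(8 - d) + 32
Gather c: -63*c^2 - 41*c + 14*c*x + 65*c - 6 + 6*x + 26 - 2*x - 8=-63*c^2 + c*(14*x + 24) + 4*x + 12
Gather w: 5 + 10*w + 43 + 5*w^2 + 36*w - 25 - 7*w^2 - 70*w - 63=-2*w^2 - 24*w - 40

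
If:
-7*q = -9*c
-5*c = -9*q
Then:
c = 0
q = 0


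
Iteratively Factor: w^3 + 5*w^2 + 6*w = (w + 2)*(w^2 + 3*w) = w*(w + 2)*(w + 3)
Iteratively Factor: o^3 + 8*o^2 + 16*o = (o)*(o^2 + 8*o + 16) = o*(o + 4)*(o + 4)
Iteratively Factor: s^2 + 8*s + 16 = (s + 4)*(s + 4)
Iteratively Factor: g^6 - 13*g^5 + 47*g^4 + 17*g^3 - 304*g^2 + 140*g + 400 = (g - 5)*(g^5 - 8*g^4 + 7*g^3 + 52*g^2 - 44*g - 80) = (g - 5)^2*(g^4 - 3*g^3 - 8*g^2 + 12*g + 16) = (g - 5)^2*(g - 2)*(g^3 - g^2 - 10*g - 8) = (g - 5)^2*(g - 2)*(g + 2)*(g^2 - 3*g - 4) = (g - 5)^2*(g - 2)*(g + 1)*(g + 2)*(g - 4)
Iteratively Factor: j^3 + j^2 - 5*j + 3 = (j - 1)*(j^2 + 2*j - 3) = (j - 1)*(j + 3)*(j - 1)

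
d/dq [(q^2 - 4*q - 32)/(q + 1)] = (q^2 + 2*q + 28)/(q^2 + 2*q + 1)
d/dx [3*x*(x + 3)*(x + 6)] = 9*x^2 + 54*x + 54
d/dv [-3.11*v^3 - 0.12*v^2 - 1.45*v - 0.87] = -9.33*v^2 - 0.24*v - 1.45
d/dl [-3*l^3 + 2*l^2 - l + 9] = -9*l^2 + 4*l - 1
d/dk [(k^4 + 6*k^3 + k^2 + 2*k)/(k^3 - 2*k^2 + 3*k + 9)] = (k^6 - 4*k^5 - 4*k^4 + 68*k^3 + 169*k^2 + 18*k + 18)/(k^6 - 4*k^5 + 10*k^4 + 6*k^3 - 27*k^2 + 54*k + 81)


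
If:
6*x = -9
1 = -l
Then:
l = -1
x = -3/2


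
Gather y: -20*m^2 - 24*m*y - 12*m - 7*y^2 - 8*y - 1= -20*m^2 - 12*m - 7*y^2 + y*(-24*m - 8) - 1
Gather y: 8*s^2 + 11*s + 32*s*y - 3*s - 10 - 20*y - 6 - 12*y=8*s^2 + 8*s + y*(32*s - 32) - 16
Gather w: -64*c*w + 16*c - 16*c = -64*c*w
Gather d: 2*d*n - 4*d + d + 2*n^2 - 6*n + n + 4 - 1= d*(2*n - 3) + 2*n^2 - 5*n + 3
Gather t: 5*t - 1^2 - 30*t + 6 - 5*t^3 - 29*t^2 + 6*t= -5*t^3 - 29*t^2 - 19*t + 5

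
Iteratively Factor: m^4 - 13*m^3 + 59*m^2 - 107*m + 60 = (m - 1)*(m^3 - 12*m^2 + 47*m - 60) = (m - 3)*(m - 1)*(m^2 - 9*m + 20) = (m - 5)*(m - 3)*(m - 1)*(m - 4)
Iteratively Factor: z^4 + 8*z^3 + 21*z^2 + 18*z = (z + 3)*(z^3 + 5*z^2 + 6*z) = z*(z + 3)*(z^2 + 5*z + 6) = z*(z + 3)^2*(z + 2)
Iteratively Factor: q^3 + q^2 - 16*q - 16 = (q + 1)*(q^2 - 16) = (q - 4)*(q + 1)*(q + 4)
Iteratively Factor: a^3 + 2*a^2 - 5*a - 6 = (a - 2)*(a^2 + 4*a + 3) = (a - 2)*(a + 1)*(a + 3)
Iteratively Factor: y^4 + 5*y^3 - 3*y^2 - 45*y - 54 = (y - 3)*(y^3 + 8*y^2 + 21*y + 18) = (y - 3)*(y + 2)*(y^2 + 6*y + 9) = (y - 3)*(y + 2)*(y + 3)*(y + 3)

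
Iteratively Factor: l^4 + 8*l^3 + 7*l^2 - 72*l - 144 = (l + 3)*(l^3 + 5*l^2 - 8*l - 48) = (l - 3)*(l + 3)*(l^2 + 8*l + 16) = (l - 3)*(l + 3)*(l + 4)*(l + 4)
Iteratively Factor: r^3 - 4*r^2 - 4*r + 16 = (r + 2)*(r^2 - 6*r + 8) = (r - 2)*(r + 2)*(r - 4)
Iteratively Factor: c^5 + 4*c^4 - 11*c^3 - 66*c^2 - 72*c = (c + 3)*(c^4 + c^3 - 14*c^2 - 24*c) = (c + 2)*(c + 3)*(c^3 - c^2 - 12*c) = c*(c + 2)*(c + 3)*(c^2 - c - 12) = c*(c - 4)*(c + 2)*(c + 3)*(c + 3)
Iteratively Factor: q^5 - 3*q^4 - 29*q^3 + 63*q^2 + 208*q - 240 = (q + 3)*(q^4 - 6*q^3 - 11*q^2 + 96*q - 80) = (q - 5)*(q + 3)*(q^3 - q^2 - 16*q + 16) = (q - 5)*(q - 1)*(q + 3)*(q^2 - 16) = (q - 5)*(q - 4)*(q - 1)*(q + 3)*(q + 4)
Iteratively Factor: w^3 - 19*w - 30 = (w + 3)*(w^2 - 3*w - 10) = (w + 2)*(w + 3)*(w - 5)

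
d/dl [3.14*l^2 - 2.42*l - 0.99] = 6.28*l - 2.42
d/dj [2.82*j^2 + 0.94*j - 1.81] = 5.64*j + 0.94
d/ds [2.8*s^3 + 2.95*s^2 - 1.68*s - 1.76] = 8.4*s^2 + 5.9*s - 1.68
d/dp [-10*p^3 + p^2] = 2*p*(1 - 15*p)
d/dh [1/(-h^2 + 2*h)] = 2*(h - 1)/(h^2*(h - 2)^2)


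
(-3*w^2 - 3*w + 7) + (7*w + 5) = -3*w^2 + 4*w + 12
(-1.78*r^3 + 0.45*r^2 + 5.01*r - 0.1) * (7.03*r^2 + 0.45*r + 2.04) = -12.5134*r^5 + 2.3625*r^4 + 31.7916*r^3 + 2.4695*r^2 + 10.1754*r - 0.204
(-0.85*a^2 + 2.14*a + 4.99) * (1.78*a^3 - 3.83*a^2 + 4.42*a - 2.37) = -1.513*a^5 + 7.0647*a^4 - 3.071*a^3 - 7.6384*a^2 + 16.984*a - 11.8263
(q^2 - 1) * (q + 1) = q^3 + q^2 - q - 1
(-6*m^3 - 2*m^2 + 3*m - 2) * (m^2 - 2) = -6*m^5 - 2*m^4 + 15*m^3 + 2*m^2 - 6*m + 4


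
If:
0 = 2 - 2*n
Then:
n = 1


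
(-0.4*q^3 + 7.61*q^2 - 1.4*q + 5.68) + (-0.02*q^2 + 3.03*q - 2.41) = -0.4*q^3 + 7.59*q^2 + 1.63*q + 3.27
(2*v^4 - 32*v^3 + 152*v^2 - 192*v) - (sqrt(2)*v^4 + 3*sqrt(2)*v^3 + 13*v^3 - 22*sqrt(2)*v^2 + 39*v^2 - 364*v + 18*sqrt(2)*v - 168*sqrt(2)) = -sqrt(2)*v^4 + 2*v^4 - 45*v^3 - 3*sqrt(2)*v^3 + 22*sqrt(2)*v^2 + 113*v^2 - 18*sqrt(2)*v + 172*v + 168*sqrt(2)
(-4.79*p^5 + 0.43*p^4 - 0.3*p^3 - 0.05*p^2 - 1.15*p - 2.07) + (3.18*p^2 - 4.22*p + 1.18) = -4.79*p^5 + 0.43*p^4 - 0.3*p^3 + 3.13*p^2 - 5.37*p - 0.89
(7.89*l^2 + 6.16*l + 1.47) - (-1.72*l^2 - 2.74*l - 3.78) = 9.61*l^2 + 8.9*l + 5.25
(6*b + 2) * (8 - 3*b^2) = -18*b^3 - 6*b^2 + 48*b + 16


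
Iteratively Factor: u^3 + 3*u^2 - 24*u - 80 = (u - 5)*(u^2 + 8*u + 16) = (u - 5)*(u + 4)*(u + 4)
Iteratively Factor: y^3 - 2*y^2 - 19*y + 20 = (y + 4)*(y^2 - 6*y + 5) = (y - 1)*(y + 4)*(y - 5)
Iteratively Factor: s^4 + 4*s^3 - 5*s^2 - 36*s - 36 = (s + 3)*(s^3 + s^2 - 8*s - 12) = (s + 2)*(s + 3)*(s^2 - s - 6) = (s - 3)*(s + 2)*(s + 3)*(s + 2)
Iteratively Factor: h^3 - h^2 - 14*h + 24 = (h + 4)*(h^2 - 5*h + 6) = (h - 3)*(h + 4)*(h - 2)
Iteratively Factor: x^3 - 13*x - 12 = (x - 4)*(x^2 + 4*x + 3) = (x - 4)*(x + 3)*(x + 1)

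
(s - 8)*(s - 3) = s^2 - 11*s + 24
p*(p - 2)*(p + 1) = p^3 - p^2 - 2*p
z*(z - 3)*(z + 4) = z^3 + z^2 - 12*z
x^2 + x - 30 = (x - 5)*(x + 6)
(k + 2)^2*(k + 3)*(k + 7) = k^4 + 14*k^3 + 65*k^2 + 124*k + 84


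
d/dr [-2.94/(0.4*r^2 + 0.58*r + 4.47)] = (2.352*r + 1.7052)/(0.4*r^2 + 0.58*r + 4.47)^2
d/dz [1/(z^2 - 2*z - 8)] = 2*(1 - z)/(-z^2 + 2*z + 8)^2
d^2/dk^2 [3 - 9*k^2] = -18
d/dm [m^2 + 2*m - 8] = 2*m + 2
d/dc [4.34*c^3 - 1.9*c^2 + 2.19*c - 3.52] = 13.02*c^2 - 3.8*c + 2.19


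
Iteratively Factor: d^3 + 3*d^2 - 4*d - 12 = (d + 2)*(d^2 + d - 6) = (d + 2)*(d + 3)*(d - 2)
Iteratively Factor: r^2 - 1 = (r + 1)*(r - 1)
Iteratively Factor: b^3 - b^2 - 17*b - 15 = (b - 5)*(b^2 + 4*b + 3) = (b - 5)*(b + 1)*(b + 3)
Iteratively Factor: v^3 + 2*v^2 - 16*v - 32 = (v + 4)*(v^2 - 2*v - 8) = (v - 4)*(v + 4)*(v + 2)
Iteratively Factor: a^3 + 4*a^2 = (a + 4)*(a^2) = a*(a + 4)*(a)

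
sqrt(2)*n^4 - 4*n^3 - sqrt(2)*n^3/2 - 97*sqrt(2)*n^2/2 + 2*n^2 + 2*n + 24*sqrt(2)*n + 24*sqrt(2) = (n - 1)*(n - 6*sqrt(2))*(n + 4*sqrt(2))*(sqrt(2)*n + sqrt(2)/2)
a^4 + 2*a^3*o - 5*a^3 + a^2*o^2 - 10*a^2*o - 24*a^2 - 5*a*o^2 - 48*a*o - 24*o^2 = (a - 8)*(a + 3)*(a + o)^2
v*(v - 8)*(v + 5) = v^3 - 3*v^2 - 40*v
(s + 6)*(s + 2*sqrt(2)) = s^2 + 2*sqrt(2)*s + 6*s + 12*sqrt(2)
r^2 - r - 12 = (r - 4)*(r + 3)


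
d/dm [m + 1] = 1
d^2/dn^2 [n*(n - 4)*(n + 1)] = 6*n - 6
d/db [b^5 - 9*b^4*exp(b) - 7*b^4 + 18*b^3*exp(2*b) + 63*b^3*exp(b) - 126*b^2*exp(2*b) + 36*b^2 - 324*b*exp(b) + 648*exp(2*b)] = -9*b^4*exp(b) + 5*b^4 + 36*b^3*exp(2*b) + 27*b^3*exp(b) - 28*b^3 - 198*b^2*exp(2*b) + 189*b^2*exp(b) - 252*b*exp(2*b) - 324*b*exp(b) + 72*b + 1296*exp(2*b) - 324*exp(b)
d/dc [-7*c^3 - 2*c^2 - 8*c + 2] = -21*c^2 - 4*c - 8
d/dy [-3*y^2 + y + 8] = 1 - 6*y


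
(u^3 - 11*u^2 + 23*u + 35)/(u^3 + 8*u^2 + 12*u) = (u^3 - 11*u^2 + 23*u + 35)/(u*(u^2 + 8*u + 12))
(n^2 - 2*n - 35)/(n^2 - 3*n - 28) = (n + 5)/(n + 4)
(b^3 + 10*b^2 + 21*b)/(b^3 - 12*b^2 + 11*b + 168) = b*(b + 7)/(b^2 - 15*b + 56)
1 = 1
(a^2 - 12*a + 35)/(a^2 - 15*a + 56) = (a - 5)/(a - 8)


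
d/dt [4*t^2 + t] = 8*t + 1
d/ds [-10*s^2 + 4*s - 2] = 4 - 20*s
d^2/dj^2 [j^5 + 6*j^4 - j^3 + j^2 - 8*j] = 20*j^3 + 72*j^2 - 6*j + 2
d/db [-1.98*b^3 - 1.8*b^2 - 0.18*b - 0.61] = -5.94*b^2 - 3.6*b - 0.18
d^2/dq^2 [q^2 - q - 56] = 2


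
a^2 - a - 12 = (a - 4)*(a + 3)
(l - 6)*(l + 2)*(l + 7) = l^3 + 3*l^2 - 40*l - 84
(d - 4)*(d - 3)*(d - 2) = d^3 - 9*d^2 + 26*d - 24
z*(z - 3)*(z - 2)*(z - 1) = z^4 - 6*z^3 + 11*z^2 - 6*z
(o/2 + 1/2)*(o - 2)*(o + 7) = o^3/2 + 3*o^2 - 9*o/2 - 7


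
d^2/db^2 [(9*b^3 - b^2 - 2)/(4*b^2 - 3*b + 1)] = 22*(3*b^3 - 15*b^2 + 9*b - 1)/(64*b^6 - 144*b^5 + 156*b^4 - 99*b^3 + 39*b^2 - 9*b + 1)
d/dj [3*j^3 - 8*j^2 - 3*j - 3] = 9*j^2 - 16*j - 3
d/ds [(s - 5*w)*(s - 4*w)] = 2*s - 9*w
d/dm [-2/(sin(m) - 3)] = 2*cos(m)/(sin(m) - 3)^2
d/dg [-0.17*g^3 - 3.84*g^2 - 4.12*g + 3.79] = -0.51*g^2 - 7.68*g - 4.12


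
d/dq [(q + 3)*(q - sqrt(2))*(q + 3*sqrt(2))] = 3*q^2 + 4*sqrt(2)*q + 6*q - 6 + 6*sqrt(2)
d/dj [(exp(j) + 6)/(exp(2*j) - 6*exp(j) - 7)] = (-2*(exp(j) - 3)*(exp(j) + 6) + exp(2*j) - 6*exp(j) - 7)*exp(j)/(-exp(2*j) + 6*exp(j) + 7)^2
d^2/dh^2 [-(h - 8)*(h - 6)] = -2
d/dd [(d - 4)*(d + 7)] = 2*d + 3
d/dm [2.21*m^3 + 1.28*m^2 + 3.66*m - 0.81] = 6.63*m^2 + 2.56*m + 3.66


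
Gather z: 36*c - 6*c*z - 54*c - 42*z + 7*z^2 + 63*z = -18*c + 7*z^2 + z*(21 - 6*c)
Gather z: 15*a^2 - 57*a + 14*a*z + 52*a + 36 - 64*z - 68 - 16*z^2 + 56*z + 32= 15*a^2 - 5*a - 16*z^2 + z*(14*a - 8)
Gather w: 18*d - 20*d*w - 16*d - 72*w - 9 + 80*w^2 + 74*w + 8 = 2*d + 80*w^2 + w*(2 - 20*d) - 1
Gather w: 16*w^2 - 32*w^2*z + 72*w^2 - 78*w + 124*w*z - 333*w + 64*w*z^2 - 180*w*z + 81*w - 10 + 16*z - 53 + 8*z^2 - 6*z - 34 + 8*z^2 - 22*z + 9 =w^2*(88 - 32*z) + w*(64*z^2 - 56*z - 330) + 16*z^2 - 12*z - 88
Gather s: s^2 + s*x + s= s^2 + s*(x + 1)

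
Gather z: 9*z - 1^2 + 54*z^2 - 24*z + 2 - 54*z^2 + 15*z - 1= 0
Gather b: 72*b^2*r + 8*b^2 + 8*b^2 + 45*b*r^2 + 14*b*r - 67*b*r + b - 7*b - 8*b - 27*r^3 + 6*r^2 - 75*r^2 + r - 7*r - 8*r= b^2*(72*r + 16) + b*(45*r^2 - 53*r - 14) - 27*r^3 - 69*r^2 - 14*r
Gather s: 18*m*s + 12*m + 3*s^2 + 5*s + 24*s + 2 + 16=12*m + 3*s^2 + s*(18*m + 29) + 18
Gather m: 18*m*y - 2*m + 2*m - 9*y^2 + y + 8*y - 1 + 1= 18*m*y - 9*y^2 + 9*y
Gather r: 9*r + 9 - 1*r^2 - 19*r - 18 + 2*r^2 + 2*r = r^2 - 8*r - 9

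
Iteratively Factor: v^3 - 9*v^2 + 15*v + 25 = (v - 5)*(v^2 - 4*v - 5) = (v - 5)*(v + 1)*(v - 5)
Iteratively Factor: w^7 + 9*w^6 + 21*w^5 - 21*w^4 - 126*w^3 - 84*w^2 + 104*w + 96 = (w + 1)*(w^6 + 8*w^5 + 13*w^4 - 34*w^3 - 92*w^2 + 8*w + 96) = (w - 1)*(w + 1)*(w^5 + 9*w^4 + 22*w^3 - 12*w^2 - 104*w - 96) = (w - 2)*(w - 1)*(w + 1)*(w^4 + 11*w^3 + 44*w^2 + 76*w + 48) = (w - 2)*(w - 1)*(w + 1)*(w + 2)*(w^3 + 9*w^2 + 26*w + 24) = (w - 2)*(w - 1)*(w + 1)*(w + 2)^2*(w^2 + 7*w + 12) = (w - 2)*(w - 1)*(w + 1)*(w + 2)^2*(w + 4)*(w + 3)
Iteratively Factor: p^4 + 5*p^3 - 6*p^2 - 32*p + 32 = (p - 2)*(p^3 + 7*p^2 + 8*p - 16) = (p - 2)*(p + 4)*(p^2 + 3*p - 4) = (p - 2)*(p - 1)*(p + 4)*(p + 4)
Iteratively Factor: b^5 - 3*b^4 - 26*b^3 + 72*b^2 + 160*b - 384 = (b - 4)*(b^4 + b^3 - 22*b^2 - 16*b + 96) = (b - 4)^2*(b^3 + 5*b^2 - 2*b - 24) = (b - 4)^2*(b + 4)*(b^2 + b - 6) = (b - 4)^2*(b - 2)*(b + 4)*(b + 3)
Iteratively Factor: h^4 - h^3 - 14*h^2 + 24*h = (h + 4)*(h^3 - 5*h^2 + 6*h) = h*(h + 4)*(h^2 - 5*h + 6) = h*(h - 3)*(h + 4)*(h - 2)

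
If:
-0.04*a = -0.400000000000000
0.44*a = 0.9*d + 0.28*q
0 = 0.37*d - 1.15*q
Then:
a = 10.00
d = 4.44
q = 1.43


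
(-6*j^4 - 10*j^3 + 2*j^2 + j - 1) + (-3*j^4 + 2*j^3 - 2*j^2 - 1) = -9*j^4 - 8*j^3 + j - 2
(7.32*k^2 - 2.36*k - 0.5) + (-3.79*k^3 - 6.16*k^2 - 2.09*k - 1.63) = -3.79*k^3 + 1.16*k^2 - 4.45*k - 2.13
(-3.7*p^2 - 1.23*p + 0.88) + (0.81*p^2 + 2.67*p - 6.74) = -2.89*p^2 + 1.44*p - 5.86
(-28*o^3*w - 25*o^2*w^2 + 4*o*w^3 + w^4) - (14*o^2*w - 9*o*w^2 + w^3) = -28*o^3*w - 25*o^2*w^2 - 14*o^2*w + 4*o*w^3 + 9*o*w^2 + w^4 - w^3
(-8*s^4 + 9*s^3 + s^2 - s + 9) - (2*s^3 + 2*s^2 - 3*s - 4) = -8*s^4 + 7*s^3 - s^2 + 2*s + 13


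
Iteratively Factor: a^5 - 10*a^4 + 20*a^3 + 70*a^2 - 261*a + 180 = (a - 4)*(a^4 - 6*a^3 - 4*a^2 + 54*a - 45) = (a - 4)*(a - 1)*(a^3 - 5*a^2 - 9*a + 45) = (a - 5)*(a - 4)*(a - 1)*(a^2 - 9) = (a - 5)*(a - 4)*(a - 1)*(a + 3)*(a - 3)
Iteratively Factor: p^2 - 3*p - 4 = (p + 1)*(p - 4)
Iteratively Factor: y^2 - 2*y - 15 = (y + 3)*(y - 5)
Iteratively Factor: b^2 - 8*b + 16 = (b - 4)*(b - 4)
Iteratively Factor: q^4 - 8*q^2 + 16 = (q + 2)*(q^3 - 2*q^2 - 4*q + 8) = (q - 2)*(q + 2)*(q^2 - 4) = (q - 2)^2*(q + 2)*(q + 2)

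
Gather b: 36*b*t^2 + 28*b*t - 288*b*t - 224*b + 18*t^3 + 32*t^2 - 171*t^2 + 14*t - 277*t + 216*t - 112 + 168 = b*(36*t^2 - 260*t - 224) + 18*t^3 - 139*t^2 - 47*t + 56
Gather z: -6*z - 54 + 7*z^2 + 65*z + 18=7*z^2 + 59*z - 36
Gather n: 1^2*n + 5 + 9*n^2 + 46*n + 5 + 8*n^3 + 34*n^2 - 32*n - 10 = 8*n^3 + 43*n^2 + 15*n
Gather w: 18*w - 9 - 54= 18*w - 63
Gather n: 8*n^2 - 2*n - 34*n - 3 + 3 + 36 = 8*n^2 - 36*n + 36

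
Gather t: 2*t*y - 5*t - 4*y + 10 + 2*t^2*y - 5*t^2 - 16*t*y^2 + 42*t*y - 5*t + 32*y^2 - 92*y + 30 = t^2*(2*y - 5) + t*(-16*y^2 + 44*y - 10) + 32*y^2 - 96*y + 40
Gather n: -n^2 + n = -n^2 + n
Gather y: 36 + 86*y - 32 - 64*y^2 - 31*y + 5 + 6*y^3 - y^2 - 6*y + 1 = 6*y^3 - 65*y^2 + 49*y + 10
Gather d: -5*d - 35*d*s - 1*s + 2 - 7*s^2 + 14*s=d*(-35*s - 5) - 7*s^2 + 13*s + 2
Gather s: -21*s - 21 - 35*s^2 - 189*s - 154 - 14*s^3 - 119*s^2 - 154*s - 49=-14*s^3 - 154*s^2 - 364*s - 224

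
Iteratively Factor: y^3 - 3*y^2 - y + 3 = (y - 3)*(y^2 - 1) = (y - 3)*(y - 1)*(y + 1)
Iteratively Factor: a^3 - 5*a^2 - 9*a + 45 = (a - 5)*(a^2 - 9) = (a - 5)*(a + 3)*(a - 3)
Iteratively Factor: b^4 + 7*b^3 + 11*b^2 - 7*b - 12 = (b + 1)*(b^3 + 6*b^2 + 5*b - 12) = (b - 1)*(b + 1)*(b^2 + 7*b + 12) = (b - 1)*(b + 1)*(b + 4)*(b + 3)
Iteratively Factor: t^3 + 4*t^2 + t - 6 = (t - 1)*(t^2 + 5*t + 6) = (t - 1)*(t + 2)*(t + 3)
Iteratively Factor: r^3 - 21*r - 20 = (r + 1)*(r^2 - r - 20) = (r + 1)*(r + 4)*(r - 5)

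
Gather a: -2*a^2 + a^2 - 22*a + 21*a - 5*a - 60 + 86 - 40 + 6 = -a^2 - 6*a - 8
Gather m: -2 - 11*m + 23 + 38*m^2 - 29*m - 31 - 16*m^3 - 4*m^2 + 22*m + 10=-16*m^3 + 34*m^2 - 18*m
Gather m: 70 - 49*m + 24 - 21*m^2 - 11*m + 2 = -21*m^2 - 60*m + 96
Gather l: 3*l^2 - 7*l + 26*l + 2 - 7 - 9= 3*l^2 + 19*l - 14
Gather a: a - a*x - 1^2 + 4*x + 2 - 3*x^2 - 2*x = a*(1 - x) - 3*x^2 + 2*x + 1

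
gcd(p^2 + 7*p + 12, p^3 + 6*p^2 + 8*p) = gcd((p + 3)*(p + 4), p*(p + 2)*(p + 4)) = p + 4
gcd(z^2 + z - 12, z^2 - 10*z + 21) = z - 3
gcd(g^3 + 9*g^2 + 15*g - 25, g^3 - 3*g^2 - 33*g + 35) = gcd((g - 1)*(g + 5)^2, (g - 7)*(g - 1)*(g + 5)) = g^2 + 4*g - 5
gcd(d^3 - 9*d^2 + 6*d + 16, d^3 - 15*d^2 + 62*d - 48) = d - 8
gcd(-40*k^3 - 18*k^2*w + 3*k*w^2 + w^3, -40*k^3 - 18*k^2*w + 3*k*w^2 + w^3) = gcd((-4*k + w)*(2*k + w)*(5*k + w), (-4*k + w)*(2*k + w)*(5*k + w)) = -40*k^3 - 18*k^2*w + 3*k*w^2 + w^3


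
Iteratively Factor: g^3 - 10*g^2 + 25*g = (g - 5)*(g^2 - 5*g) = (g - 5)^2*(g)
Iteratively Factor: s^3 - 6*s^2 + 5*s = (s - 1)*(s^2 - 5*s) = (s - 5)*(s - 1)*(s)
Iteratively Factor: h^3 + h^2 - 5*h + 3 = (h - 1)*(h^2 + 2*h - 3) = (h - 1)^2*(h + 3)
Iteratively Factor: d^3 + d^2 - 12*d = (d + 4)*(d^2 - 3*d) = (d - 3)*(d + 4)*(d)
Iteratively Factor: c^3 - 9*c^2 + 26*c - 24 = (c - 2)*(c^2 - 7*c + 12) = (c - 3)*(c - 2)*(c - 4)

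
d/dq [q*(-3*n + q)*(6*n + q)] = -18*n^2 + 6*n*q + 3*q^2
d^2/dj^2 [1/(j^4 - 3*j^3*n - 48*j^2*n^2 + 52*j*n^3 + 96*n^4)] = 2*(3*(-2*j^2 + 3*j*n + 16*n^2)*(j^4 - 3*j^3*n - 48*j^2*n^2 + 52*j*n^3 + 96*n^4) + (4*j^3 - 9*j^2*n - 96*j*n^2 + 52*n^3)^2)/(j^4 - 3*j^3*n - 48*j^2*n^2 + 52*j*n^3 + 96*n^4)^3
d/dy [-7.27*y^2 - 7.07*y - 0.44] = -14.54*y - 7.07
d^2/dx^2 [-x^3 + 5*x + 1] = -6*x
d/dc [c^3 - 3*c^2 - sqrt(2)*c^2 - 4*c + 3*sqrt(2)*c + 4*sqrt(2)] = 3*c^2 - 6*c - 2*sqrt(2)*c - 4 + 3*sqrt(2)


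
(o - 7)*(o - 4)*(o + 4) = o^3 - 7*o^2 - 16*o + 112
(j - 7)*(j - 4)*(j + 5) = j^3 - 6*j^2 - 27*j + 140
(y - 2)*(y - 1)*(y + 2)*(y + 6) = y^4 + 5*y^3 - 10*y^2 - 20*y + 24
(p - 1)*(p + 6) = p^2 + 5*p - 6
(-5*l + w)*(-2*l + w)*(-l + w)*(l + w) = -10*l^4 + 7*l^3*w + 9*l^2*w^2 - 7*l*w^3 + w^4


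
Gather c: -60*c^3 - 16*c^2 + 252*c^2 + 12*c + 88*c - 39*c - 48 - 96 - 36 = -60*c^3 + 236*c^2 + 61*c - 180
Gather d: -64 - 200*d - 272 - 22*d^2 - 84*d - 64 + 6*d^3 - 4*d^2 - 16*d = 6*d^3 - 26*d^2 - 300*d - 400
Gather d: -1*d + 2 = 2 - d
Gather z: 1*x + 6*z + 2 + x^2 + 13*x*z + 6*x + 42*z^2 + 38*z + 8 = x^2 + 7*x + 42*z^2 + z*(13*x + 44) + 10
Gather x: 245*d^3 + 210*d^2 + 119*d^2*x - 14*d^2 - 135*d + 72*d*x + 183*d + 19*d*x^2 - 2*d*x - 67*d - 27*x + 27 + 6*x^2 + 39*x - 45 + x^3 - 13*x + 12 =245*d^3 + 196*d^2 - 19*d + x^3 + x^2*(19*d + 6) + x*(119*d^2 + 70*d - 1) - 6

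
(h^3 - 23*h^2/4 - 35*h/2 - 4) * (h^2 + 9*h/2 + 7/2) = h^5 - 5*h^4/4 - 319*h^3/8 - 823*h^2/8 - 317*h/4 - 14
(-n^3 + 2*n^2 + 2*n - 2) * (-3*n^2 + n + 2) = 3*n^5 - 7*n^4 - 6*n^3 + 12*n^2 + 2*n - 4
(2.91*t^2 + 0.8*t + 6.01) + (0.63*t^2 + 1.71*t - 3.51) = 3.54*t^2 + 2.51*t + 2.5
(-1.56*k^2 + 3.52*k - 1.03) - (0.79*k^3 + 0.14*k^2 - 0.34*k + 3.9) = -0.79*k^3 - 1.7*k^2 + 3.86*k - 4.93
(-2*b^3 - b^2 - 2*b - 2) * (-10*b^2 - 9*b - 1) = 20*b^5 + 28*b^4 + 31*b^3 + 39*b^2 + 20*b + 2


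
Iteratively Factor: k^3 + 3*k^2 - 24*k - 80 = (k - 5)*(k^2 + 8*k + 16) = (k - 5)*(k + 4)*(k + 4)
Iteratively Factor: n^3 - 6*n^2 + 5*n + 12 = (n - 4)*(n^2 - 2*n - 3) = (n - 4)*(n - 3)*(n + 1)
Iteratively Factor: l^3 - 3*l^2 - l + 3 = (l + 1)*(l^2 - 4*l + 3) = (l - 3)*(l + 1)*(l - 1)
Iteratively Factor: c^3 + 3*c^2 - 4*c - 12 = (c + 3)*(c^2 - 4) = (c + 2)*(c + 3)*(c - 2)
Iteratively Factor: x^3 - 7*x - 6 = (x - 3)*(x^2 + 3*x + 2) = (x - 3)*(x + 1)*(x + 2)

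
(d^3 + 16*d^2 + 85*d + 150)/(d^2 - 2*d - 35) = (d^2 + 11*d + 30)/(d - 7)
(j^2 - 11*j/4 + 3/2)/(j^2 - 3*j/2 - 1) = (4*j - 3)/(2*(2*j + 1))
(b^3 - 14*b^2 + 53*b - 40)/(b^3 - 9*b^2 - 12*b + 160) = (b - 1)/(b + 4)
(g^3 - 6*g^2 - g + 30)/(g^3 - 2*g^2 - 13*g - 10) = (g - 3)/(g + 1)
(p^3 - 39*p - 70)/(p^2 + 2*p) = p - 2 - 35/p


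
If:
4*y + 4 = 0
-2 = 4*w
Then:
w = -1/2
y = -1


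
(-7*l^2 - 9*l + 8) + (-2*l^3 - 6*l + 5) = -2*l^3 - 7*l^2 - 15*l + 13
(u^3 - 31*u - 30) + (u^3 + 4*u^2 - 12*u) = 2*u^3 + 4*u^2 - 43*u - 30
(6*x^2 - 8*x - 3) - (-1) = 6*x^2 - 8*x - 2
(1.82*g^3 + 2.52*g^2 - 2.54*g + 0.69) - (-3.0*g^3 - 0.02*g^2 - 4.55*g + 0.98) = 4.82*g^3 + 2.54*g^2 + 2.01*g - 0.29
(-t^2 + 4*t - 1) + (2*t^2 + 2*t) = t^2 + 6*t - 1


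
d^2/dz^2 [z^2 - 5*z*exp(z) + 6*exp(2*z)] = -5*z*exp(z) + 24*exp(2*z) - 10*exp(z) + 2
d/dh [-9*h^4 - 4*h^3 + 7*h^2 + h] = -36*h^3 - 12*h^2 + 14*h + 1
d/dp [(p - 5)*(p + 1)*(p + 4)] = 3*p^2 - 21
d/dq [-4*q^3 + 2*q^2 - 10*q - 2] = -12*q^2 + 4*q - 10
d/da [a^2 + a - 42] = 2*a + 1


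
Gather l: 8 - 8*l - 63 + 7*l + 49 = -l - 6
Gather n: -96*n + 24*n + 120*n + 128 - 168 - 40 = 48*n - 80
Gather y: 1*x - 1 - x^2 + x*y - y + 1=-x^2 + x + y*(x - 1)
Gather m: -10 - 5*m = -5*m - 10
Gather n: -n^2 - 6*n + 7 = -n^2 - 6*n + 7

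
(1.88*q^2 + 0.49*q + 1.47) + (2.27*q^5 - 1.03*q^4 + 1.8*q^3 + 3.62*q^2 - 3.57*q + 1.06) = 2.27*q^5 - 1.03*q^4 + 1.8*q^3 + 5.5*q^2 - 3.08*q + 2.53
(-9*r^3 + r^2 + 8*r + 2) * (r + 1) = -9*r^4 - 8*r^3 + 9*r^2 + 10*r + 2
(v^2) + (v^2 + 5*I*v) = 2*v^2 + 5*I*v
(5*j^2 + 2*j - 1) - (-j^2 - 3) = 6*j^2 + 2*j + 2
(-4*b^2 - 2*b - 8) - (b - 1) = -4*b^2 - 3*b - 7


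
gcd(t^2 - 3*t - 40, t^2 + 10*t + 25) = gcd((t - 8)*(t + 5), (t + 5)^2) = t + 5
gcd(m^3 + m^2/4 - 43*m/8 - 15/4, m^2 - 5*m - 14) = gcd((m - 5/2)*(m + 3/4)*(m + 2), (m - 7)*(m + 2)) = m + 2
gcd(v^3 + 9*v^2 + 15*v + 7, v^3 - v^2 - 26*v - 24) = v + 1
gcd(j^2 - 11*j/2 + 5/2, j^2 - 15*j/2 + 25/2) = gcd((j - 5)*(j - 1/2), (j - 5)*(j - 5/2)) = j - 5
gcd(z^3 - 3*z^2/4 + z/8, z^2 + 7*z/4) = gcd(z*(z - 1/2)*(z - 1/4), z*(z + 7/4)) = z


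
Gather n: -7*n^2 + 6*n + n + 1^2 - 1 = -7*n^2 + 7*n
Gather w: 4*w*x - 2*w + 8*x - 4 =w*(4*x - 2) + 8*x - 4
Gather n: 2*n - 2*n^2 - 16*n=-2*n^2 - 14*n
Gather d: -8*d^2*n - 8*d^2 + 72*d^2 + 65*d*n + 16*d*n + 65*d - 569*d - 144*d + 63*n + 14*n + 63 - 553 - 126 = d^2*(64 - 8*n) + d*(81*n - 648) + 77*n - 616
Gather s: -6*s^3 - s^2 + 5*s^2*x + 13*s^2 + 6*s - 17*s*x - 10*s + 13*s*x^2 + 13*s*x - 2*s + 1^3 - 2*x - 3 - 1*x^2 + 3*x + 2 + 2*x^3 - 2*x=-6*s^3 + s^2*(5*x + 12) + s*(13*x^2 - 4*x - 6) + 2*x^3 - x^2 - x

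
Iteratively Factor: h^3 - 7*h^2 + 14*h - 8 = (h - 1)*(h^2 - 6*h + 8) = (h - 2)*(h - 1)*(h - 4)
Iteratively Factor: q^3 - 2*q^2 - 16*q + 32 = (q - 2)*(q^2 - 16) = (q - 4)*(q - 2)*(q + 4)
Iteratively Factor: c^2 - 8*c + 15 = (c - 3)*(c - 5)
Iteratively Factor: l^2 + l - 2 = (l - 1)*(l + 2)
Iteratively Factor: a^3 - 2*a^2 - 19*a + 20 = (a - 1)*(a^2 - a - 20) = (a - 5)*(a - 1)*(a + 4)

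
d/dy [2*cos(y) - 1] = -2*sin(y)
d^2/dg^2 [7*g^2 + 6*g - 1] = 14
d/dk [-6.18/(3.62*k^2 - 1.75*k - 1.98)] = (44.7432*k - 10.815)/(-3.62*k^2 + 1.75*k + 1.98)^2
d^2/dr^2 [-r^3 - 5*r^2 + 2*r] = -6*r - 10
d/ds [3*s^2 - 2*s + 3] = 6*s - 2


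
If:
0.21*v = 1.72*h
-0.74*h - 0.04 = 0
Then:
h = -0.05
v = -0.44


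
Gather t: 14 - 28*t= 14 - 28*t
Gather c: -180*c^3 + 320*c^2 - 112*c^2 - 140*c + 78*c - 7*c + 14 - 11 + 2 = -180*c^3 + 208*c^2 - 69*c + 5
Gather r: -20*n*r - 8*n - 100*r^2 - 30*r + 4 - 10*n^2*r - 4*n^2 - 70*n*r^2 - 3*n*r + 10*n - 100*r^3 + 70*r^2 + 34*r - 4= -4*n^2 + 2*n - 100*r^3 + r^2*(-70*n - 30) + r*(-10*n^2 - 23*n + 4)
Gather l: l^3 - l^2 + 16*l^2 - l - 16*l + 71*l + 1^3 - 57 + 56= l^3 + 15*l^2 + 54*l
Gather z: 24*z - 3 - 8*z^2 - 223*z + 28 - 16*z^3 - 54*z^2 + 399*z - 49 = -16*z^3 - 62*z^2 + 200*z - 24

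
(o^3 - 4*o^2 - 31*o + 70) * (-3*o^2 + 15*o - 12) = -3*o^5 + 27*o^4 + 21*o^3 - 627*o^2 + 1422*o - 840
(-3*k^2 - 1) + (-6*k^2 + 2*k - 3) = -9*k^2 + 2*k - 4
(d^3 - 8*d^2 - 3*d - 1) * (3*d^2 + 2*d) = 3*d^5 - 22*d^4 - 25*d^3 - 9*d^2 - 2*d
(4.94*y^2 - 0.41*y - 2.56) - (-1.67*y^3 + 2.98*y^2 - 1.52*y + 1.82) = 1.67*y^3 + 1.96*y^2 + 1.11*y - 4.38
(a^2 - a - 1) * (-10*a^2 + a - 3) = -10*a^4 + 11*a^3 + 6*a^2 + 2*a + 3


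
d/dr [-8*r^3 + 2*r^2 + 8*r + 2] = -24*r^2 + 4*r + 8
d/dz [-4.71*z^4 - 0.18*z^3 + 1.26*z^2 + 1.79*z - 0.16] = -18.84*z^3 - 0.54*z^2 + 2.52*z + 1.79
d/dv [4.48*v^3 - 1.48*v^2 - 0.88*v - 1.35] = 13.44*v^2 - 2.96*v - 0.88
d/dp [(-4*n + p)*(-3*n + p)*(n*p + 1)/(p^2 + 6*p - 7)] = (-2*(3*n - p)*(4*n - p)*(p + 3)*(n*p + 1) + (p^2 + 6*p - 7)*(n*(3*n - p)*(4*n - p) - (3*n - p)*(n*p + 1) - (4*n - p)*(n*p + 1)))/(p^2 + 6*p - 7)^2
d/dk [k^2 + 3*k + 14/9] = 2*k + 3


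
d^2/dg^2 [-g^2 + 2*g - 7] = -2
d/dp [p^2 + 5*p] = 2*p + 5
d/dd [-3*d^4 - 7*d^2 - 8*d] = -12*d^3 - 14*d - 8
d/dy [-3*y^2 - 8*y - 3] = -6*y - 8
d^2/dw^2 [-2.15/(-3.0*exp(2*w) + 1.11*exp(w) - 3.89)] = ((2.3865 - 25.8*exp(w))*(3.0*exp(2*w) - 1.11*exp(w) + 3.89) + 2.15*(6.0*exp(w) - 1.11)*(12.0*exp(w) - 2.22)*exp(w))*exp(w)/(3.0*exp(2*w) - 1.11*exp(w) + 3.89)^3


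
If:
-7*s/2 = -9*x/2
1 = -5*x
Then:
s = -9/35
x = -1/5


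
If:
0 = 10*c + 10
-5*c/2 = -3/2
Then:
No Solution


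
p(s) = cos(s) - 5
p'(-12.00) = -0.54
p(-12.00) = -4.16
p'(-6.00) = -0.28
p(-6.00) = -4.04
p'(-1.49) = 1.00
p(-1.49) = -4.92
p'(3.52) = 0.37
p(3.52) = -5.93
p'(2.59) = -0.52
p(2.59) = -5.85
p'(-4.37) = -0.94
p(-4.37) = -5.34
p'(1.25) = -0.95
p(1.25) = -4.68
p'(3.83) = 0.64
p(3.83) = -5.77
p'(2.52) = -0.58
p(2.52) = -5.81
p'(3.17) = 0.03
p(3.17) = -6.00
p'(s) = -sin(s)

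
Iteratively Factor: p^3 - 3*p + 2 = (p - 1)*(p^2 + p - 2) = (p - 1)^2*(p + 2)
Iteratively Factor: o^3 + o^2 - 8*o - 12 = (o + 2)*(o^2 - o - 6) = (o - 3)*(o + 2)*(o + 2)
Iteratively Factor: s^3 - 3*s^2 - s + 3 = (s + 1)*(s^2 - 4*s + 3) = (s - 3)*(s + 1)*(s - 1)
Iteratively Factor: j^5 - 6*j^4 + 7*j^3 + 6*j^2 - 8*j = (j + 1)*(j^4 - 7*j^3 + 14*j^2 - 8*j) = (j - 4)*(j + 1)*(j^3 - 3*j^2 + 2*j) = (j - 4)*(j - 2)*(j + 1)*(j^2 - j) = (j - 4)*(j - 2)*(j - 1)*(j + 1)*(j)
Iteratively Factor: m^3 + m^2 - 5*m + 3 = (m - 1)*(m^2 + 2*m - 3) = (m - 1)^2*(m + 3)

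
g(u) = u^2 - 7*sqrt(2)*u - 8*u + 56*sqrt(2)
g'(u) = 2*u - 7*sqrt(2) - 8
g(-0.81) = 94.35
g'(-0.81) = -19.52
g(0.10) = 77.42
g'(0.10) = -17.70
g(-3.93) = 164.99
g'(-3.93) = -25.76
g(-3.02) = 142.37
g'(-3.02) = -23.94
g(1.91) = 48.66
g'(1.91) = -14.08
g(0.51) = 70.33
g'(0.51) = -16.88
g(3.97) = 23.90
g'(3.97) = -9.96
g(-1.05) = 99.09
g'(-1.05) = -20.00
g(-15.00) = 572.69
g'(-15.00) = -47.90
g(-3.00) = 141.89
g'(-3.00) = -23.90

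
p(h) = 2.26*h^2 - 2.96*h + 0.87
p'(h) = 4.52*h - 2.96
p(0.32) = 0.15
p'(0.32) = -1.51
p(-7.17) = 138.28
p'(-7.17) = -35.37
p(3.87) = 23.26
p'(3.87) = 14.53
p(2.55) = 8.02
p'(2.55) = 8.57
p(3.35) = 16.32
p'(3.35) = 12.18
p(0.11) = 0.57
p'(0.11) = -2.46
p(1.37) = 1.06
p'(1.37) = 3.23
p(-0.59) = 3.40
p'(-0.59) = -5.63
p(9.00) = 157.29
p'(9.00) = 37.72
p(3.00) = 12.33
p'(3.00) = 10.60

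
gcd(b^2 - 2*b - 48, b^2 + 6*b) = b + 6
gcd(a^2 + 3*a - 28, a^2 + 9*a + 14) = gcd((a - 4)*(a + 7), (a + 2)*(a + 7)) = a + 7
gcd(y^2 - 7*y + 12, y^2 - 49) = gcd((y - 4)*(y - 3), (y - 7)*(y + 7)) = 1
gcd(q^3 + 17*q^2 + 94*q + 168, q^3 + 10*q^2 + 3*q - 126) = q^2 + 13*q + 42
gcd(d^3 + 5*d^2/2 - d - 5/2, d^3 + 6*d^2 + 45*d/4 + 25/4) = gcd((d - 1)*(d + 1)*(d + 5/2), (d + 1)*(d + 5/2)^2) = d^2 + 7*d/2 + 5/2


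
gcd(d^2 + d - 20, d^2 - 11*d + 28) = d - 4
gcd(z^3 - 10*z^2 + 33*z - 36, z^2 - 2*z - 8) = z - 4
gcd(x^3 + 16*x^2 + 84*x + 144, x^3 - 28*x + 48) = x + 6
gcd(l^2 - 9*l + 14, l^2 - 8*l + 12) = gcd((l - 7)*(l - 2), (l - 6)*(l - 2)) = l - 2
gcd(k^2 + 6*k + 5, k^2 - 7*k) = 1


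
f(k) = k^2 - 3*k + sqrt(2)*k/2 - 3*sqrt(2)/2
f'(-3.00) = -8.29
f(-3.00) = 13.76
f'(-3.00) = -8.29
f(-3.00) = 13.76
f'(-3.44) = -9.17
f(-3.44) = 17.60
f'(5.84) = 9.39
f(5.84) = 18.59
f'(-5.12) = -12.53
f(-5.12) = 35.83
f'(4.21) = 6.13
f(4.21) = 5.95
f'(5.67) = 9.05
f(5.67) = 17.03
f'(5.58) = 8.87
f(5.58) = 16.22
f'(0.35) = -1.59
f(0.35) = -2.80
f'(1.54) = 0.79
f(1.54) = -3.28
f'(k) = 2*k - 3 + sqrt(2)/2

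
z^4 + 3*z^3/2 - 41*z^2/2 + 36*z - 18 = (z - 2)*(z - 3/2)*(z - 1)*(z + 6)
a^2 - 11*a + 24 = (a - 8)*(a - 3)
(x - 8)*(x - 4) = x^2 - 12*x + 32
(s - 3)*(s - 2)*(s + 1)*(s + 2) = s^4 - 2*s^3 - 7*s^2 + 8*s + 12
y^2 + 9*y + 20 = (y + 4)*(y + 5)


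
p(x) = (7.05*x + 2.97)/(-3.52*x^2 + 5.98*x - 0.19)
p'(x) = (7.04*x - 5.98)*(7.05*x + 2.97)/(-3.52*x^2 + 5.98*x - 0.19)^2 + 7.05/(-3.52*x^2 + 5.98*x - 0.19)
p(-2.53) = 0.39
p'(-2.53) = 0.06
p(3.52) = -1.22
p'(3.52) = 0.70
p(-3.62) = 0.33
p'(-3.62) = 0.05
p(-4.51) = 0.29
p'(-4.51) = 0.04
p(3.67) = -1.12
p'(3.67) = 0.60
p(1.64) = 97.00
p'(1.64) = 3650.92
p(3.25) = -1.44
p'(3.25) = 0.97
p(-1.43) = 0.45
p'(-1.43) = 0.01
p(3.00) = -1.73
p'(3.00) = 1.38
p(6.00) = -0.50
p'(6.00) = 0.12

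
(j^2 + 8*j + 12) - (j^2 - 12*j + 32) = 20*j - 20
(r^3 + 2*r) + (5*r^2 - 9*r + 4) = r^3 + 5*r^2 - 7*r + 4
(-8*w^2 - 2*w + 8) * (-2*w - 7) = 16*w^3 + 60*w^2 - 2*w - 56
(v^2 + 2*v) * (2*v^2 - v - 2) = 2*v^4 + 3*v^3 - 4*v^2 - 4*v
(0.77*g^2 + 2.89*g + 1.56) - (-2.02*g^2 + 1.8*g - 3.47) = 2.79*g^2 + 1.09*g + 5.03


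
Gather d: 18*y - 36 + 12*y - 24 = 30*y - 60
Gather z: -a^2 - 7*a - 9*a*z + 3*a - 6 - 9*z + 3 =-a^2 - 4*a + z*(-9*a - 9) - 3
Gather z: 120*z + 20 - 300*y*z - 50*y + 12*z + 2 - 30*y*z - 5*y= -55*y + z*(132 - 330*y) + 22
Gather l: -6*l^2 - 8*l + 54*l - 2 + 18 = -6*l^2 + 46*l + 16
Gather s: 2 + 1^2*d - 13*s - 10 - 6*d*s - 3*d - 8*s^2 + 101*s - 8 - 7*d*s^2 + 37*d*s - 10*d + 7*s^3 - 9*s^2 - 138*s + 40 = -12*d + 7*s^3 + s^2*(-7*d - 17) + s*(31*d - 50) + 24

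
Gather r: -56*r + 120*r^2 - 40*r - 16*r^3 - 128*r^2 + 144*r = -16*r^3 - 8*r^2 + 48*r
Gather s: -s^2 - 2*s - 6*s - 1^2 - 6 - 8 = -s^2 - 8*s - 15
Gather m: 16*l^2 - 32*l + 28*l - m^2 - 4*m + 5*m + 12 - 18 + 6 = 16*l^2 - 4*l - m^2 + m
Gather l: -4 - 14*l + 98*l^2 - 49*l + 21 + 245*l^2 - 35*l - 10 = 343*l^2 - 98*l + 7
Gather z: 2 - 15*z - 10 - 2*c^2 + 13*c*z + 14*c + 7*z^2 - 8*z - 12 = -2*c^2 + 14*c + 7*z^2 + z*(13*c - 23) - 20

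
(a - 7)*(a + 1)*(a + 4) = a^3 - 2*a^2 - 31*a - 28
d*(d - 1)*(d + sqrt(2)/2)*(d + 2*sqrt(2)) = d^4 - d^3 + 5*sqrt(2)*d^3/2 - 5*sqrt(2)*d^2/2 + 2*d^2 - 2*d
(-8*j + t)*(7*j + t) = -56*j^2 - j*t + t^2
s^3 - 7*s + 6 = (s - 2)*(s - 1)*(s + 3)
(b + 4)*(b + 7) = b^2 + 11*b + 28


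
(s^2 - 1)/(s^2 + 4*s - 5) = (s + 1)/(s + 5)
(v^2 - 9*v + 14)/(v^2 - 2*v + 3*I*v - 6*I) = (v - 7)/(v + 3*I)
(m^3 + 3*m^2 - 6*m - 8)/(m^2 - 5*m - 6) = (m^2 + 2*m - 8)/(m - 6)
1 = 1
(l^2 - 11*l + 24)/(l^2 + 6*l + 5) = (l^2 - 11*l + 24)/(l^2 + 6*l + 5)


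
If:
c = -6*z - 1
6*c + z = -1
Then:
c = -1/7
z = -1/7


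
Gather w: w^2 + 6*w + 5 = w^2 + 6*w + 5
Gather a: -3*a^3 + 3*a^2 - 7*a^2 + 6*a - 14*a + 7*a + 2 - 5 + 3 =-3*a^3 - 4*a^2 - a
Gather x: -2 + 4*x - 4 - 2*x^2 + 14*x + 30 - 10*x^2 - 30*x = -12*x^2 - 12*x + 24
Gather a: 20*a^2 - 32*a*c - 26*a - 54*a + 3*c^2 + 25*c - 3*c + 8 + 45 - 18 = 20*a^2 + a*(-32*c - 80) + 3*c^2 + 22*c + 35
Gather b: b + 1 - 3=b - 2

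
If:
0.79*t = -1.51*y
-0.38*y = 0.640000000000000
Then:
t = 3.22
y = -1.68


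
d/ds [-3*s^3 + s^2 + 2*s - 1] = -9*s^2 + 2*s + 2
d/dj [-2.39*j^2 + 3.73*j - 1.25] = 3.73 - 4.78*j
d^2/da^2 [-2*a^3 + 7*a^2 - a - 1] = 14 - 12*a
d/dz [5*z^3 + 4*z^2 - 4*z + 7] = 15*z^2 + 8*z - 4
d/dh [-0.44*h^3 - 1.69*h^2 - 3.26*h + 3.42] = -1.32*h^2 - 3.38*h - 3.26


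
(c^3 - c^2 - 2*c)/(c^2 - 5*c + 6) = c*(c + 1)/(c - 3)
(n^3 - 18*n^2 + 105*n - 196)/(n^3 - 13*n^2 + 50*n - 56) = (n - 7)/(n - 2)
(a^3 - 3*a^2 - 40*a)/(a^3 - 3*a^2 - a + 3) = a*(a^2 - 3*a - 40)/(a^3 - 3*a^2 - a + 3)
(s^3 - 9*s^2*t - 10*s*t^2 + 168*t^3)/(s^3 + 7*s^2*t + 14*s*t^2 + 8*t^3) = (s^2 - 13*s*t + 42*t^2)/(s^2 + 3*s*t + 2*t^2)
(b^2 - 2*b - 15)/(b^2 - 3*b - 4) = (-b^2 + 2*b + 15)/(-b^2 + 3*b + 4)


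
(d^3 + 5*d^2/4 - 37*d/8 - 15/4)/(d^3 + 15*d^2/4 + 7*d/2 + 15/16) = 2*(d - 2)/(2*d + 1)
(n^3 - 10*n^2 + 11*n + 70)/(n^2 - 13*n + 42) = (n^2 - 3*n - 10)/(n - 6)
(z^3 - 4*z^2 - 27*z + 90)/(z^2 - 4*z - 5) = (-z^3 + 4*z^2 + 27*z - 90)/(-z^2 + 4*z + 5)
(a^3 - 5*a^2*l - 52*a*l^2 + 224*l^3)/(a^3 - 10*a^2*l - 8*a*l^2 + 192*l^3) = (a^2 + 3*a*l - 28*l^2)/(a^2 - 2*a*l - 24*l^2)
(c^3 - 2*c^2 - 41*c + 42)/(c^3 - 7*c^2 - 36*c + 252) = (c - 1)/(c - 6)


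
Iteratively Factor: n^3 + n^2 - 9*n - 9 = (n - 3)*(n^2 + 4*n + 3) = (n - 3)*(n + 1)*(n + 3)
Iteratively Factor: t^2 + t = (t + 1)*(t)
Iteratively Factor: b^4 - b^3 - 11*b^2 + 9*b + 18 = (b + 3)*(b^3 - 4*b^2 + b + 6) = (b - 2)*(b + 3)*(b^2 - 2*b - 3) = (b - 3)*(b - 2)*(b + 3)*(b + 1)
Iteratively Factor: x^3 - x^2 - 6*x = (x)*(x^2 - x - 6) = x*(x + 2)*(x - 3)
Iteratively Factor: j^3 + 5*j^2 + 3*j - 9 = (j + 3)*(j^2 + 2*j - 3) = (j + 3)^2*(j - 1)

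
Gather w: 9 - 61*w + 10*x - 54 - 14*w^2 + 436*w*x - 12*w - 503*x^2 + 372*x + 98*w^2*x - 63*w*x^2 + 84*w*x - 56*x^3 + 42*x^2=w^2*(98*x - 14) + w*(-63*x^2 + 520*x - 73) - 56*x^3 - 461*x^2 + 382*x - 45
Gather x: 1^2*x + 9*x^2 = 9*x^2 + x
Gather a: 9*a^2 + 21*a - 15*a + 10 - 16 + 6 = 9*a^2 + 6*a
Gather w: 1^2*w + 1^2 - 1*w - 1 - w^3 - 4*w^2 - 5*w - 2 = -w^3 - 4*w^2 - 5*w - 2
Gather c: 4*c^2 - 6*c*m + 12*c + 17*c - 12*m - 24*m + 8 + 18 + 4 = 4*c^2 + c*(29 - 6*m) - 36*m + 30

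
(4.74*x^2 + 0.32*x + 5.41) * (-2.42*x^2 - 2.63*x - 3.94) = -11.4708*x^4 - 13.2406*x^3 - 32.6094*x^2 - 15.4891*x - 21.3154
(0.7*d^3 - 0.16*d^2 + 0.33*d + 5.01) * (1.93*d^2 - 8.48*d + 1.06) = 1.351*d^5 - 6.2448*d^4 + 2.7357*d^3 + 6.7013*d^2 - 42.135*d + 5.3106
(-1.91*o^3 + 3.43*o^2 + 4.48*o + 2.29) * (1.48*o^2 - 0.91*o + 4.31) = -2.8268*o^5 + 6.8145*o^4 - 4.723*o^3 + 14.0957*o^2 + 17.2249*o + 9.8699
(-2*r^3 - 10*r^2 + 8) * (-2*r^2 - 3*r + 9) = 4*r^5 + 26*r^4 + 12*r^3 - 106*r^2 - 24*r + 72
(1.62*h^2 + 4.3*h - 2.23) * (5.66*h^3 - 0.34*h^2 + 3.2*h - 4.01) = 9.1692*h^5 + 23.7872*h^4 - 8.8998*h^3 + 8.022*h^2 - 24.379*h + 8.9423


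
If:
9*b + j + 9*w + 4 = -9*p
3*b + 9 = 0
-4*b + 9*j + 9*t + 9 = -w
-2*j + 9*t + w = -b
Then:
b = -3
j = -24/11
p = 277/99 - w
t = -w/9 - 5/33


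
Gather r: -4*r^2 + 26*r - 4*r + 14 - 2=-4*r^2 + 22*r + 12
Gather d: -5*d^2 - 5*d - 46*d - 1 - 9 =-5*d^2 - 51*d - 10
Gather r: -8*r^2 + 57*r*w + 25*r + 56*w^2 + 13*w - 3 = -8*r^2 + r*(57*w + 25) + 56*w^2 + 13*w - 3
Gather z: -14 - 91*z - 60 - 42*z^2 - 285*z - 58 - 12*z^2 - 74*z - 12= -54*z^2 - 450*z - 144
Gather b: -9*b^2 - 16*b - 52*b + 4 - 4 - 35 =-9*b^2 - 68*b - 35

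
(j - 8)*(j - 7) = j^2 - 15*j + 56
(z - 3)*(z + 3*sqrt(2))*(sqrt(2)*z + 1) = sqrt(2)*z^3 - 3*sqrt(2)*z^2 + 7*z^2 - 21*z + 3*sqrt(2)*z - 9*sqrt(2)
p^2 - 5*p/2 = p*(p - 5/2)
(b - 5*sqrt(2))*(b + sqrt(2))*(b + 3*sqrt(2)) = b^3 - sqrt(2)*b^2 - 34*b - 30*sqrt(2)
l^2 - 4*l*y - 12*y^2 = (l - 6*y)*(l + 2*y)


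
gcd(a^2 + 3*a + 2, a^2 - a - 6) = a + 2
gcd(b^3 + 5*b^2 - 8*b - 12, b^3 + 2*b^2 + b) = b + 1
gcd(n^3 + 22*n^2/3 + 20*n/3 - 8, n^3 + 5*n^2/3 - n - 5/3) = 1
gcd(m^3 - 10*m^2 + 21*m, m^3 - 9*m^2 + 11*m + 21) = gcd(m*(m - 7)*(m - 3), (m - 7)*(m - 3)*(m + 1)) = m^2 - 10*m + 21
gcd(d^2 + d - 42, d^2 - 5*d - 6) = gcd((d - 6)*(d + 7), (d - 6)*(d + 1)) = d - 6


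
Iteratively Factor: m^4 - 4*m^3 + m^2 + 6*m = (m - 3)*(m^3 - m^2 - 2*m) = m*(m - 3)*(m^2 - m - 2) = m*(m - 3)*(m - 2)*(m + 1)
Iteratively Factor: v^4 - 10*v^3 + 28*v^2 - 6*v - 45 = (v - 3)*(v^3 - 7*v^2 + 7*v + 15) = (v - 5)*(v - 3)*(v^2 - 2*v - 3) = (v - 5)*(v - 3)*(v + 1)*(v - 3)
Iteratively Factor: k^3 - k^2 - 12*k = (k)*(k^2 - k - 12) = k*(k - 4)*(k + 3)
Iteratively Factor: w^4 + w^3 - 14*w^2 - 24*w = (w - 4)*(w^3 + 5*w^2 + 6*w) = w*(w - 4)*(w^2 + 5*w + 6) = w*(w - 4)*(w + 3)*(w + 2)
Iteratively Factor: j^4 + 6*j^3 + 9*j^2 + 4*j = (j + 1)*(j^3 + 5*j^2 + 4*j) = (j + 1)*(j + 4)*(j^2 + j) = j*(j + 1)*(j + 4)*(j + 1)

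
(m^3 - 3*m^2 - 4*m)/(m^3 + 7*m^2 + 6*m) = (m - 4)/(m + 6)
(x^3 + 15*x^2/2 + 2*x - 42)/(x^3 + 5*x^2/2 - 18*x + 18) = (2*x + 7)/(2*x - 3)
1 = 1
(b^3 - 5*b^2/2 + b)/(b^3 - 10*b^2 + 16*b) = (b - 1/2)/(b - 8)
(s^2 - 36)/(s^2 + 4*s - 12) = (s - 6)/(s - 2)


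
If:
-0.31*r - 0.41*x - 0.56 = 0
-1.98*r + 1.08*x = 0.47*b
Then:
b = 7.86959505833905*x + 7.61015785861359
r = -1.32258064516129*x - 1.80645161290323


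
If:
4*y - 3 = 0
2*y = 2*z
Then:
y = 3/4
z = 3/4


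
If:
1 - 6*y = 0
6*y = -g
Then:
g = -1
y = 1/6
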